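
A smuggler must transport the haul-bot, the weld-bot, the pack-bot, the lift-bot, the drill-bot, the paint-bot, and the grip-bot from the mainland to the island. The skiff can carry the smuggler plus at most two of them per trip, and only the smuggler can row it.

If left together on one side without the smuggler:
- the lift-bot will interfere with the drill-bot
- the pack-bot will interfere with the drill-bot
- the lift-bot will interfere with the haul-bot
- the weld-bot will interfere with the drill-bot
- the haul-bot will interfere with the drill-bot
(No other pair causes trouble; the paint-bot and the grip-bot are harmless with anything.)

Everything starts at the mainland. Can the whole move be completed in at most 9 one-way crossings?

Counting alone: the smuggler can take at most 2 across per trip to the island, so moving all 7 needs at least 4 loaded trips out, with a return between consecutive ones — at least 7 crossings.
The safety rule pushes this higher. Following every safe sequence of crossings, the most of the 7 that can be at the island as the skiff arrives there on crossings 7, 9 is 5, 6 respectively — never all 7.
So the move cannot be finished within 9 crossings. (The shortest complete plan takes 11:)
1. Smuggler goes to the island with the drill-bot and the haul-bot.
2. Smuggler goes back to the mainland with the haul-bot.
3. Smuggler goes to the island with the haul-bot and the weld-bot.
4. Smuggler goes back to the mainland with the drill-bot.
5. Smuggler goes to the island with the lift-bot and the pack-bot.
6. Smuggler goes back to the mainland with the haul-bot.
7. Smuggler goes to the island with the haul-bot and the paint-bot.
8. Smuggler goes back to the mainland with the haul-bot.
9. Smuggler goes to the island with the grip-bot and the haul-bot.
10. Smuggler goes back to the mainland with the haul-bot.
11. Smuggler goes to the island with the drill-bot and the haul-bot.

No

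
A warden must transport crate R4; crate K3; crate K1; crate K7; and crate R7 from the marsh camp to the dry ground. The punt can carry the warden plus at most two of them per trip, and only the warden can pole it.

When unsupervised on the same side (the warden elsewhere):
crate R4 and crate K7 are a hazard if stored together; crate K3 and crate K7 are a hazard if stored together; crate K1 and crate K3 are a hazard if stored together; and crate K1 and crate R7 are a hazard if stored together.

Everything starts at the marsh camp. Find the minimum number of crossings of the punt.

7

Counting alone: the warden can take at most 2 across per trip to the dry ground, so moving all 5 needs at least 3 loaded trips out, with a return between consecutive ones — at least 5 crossings.
The safety rule pushes this higher. Following every safe sequence of crossings, the most of the 5 that can be at the dry ground as the punt arrives there on crossing 5 is 4 — never all 5.
So no plan with fewer than 7 crossings exists, and this one achieves 7:
1. Warden goes to the dry ground with crate K1 and crate K7.
2. Warden goes back to the marsh camp alone.
3. Warden goes to the dry ground with crate R4.
4. Warden goes back to the marsh camp with crate K7.
5. Warden goes to the dry ground with crate K3 and crate R7.
6. Warden goes back to the marsh camp with crate K1.
7. Warden goes to the dry ground with crate K1 and crate K7.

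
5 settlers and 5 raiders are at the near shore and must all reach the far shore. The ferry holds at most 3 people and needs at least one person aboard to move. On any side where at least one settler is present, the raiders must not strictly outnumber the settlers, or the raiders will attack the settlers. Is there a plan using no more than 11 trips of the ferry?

Yes — this plan uses 11 crossings (≤ 11):
1. 2 raiders → the far shore.  (the near shore: 5S 3R; the far shore: 0S 2R)
2. 1 raider ← the near shore.  (the near shore: 5S 4R; the far shore: 0S 1R)
3. 3 raiders → the far shore.  (the near shore: 5S 1R; the far shore: 0S 4R)
4. 1 raider ← the near shore.  (the near shore: 5S 2R; the far shore: 0S 3R)
5. 3 settlers → the far shore.  (the near shore: 2S 2R; the far shore: 3S 3R)
6. 1 settler and 1 raider ← the near shore.  (the near shore: 3S 3R; the far shore: 2S 2R)
7. 3 settlers → the far shore.  (the near shore: 0S 3R; the far shore: 5S 2R)
8. 1 raider ← the near shore.  (the near shore: 0S 4R; the far shore: 5S 1R)
9. 2 raiders → the far shore.  (the near shore: 0S 2R; the far shore: 5S 3R)
10. 1 raider ← the near shore.  (the near shore: 0S 3R; the far shore: 5S 2R)
11. 3 raiders → the far shore.  (the near shore: 0S 0R; the far shore: 5S 5R)

Yes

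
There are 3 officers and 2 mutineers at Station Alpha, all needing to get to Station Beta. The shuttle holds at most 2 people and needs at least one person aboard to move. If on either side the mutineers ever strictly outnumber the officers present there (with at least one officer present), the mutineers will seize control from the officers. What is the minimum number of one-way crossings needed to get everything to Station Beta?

7

Counting alone: each trip to Station Beta takes at most 2 across and each return brings at least 1 back, so after t trips out (and t−1 returns) at most 2t − (t−1) of the 5 are across; that first reaches 5 at t = 4, so at least 7 crossings are needed.
The plan below uses exactly 7 crossings, so it is optimal:
1. 2 mutineers → Station Beta.  (Station Alpha: 3O 0M; Station Beta: 0O 2M)
2. 1 mutineer ← Station Alpha.  (Station Alpha: 3O 1M; Station Beta: 0O 1M)
3. 2 officers → Station Beta.  (Station Alpha: 1O 1M; Station Beta: 2O 1M)
4. 1 officer ← Station Alpha.  (Station Alpha: 2O 1M; Station Beta: 1O 1M)
5. 1 officer and 1 mutineer → Station Beta.  (Station Alpha: 1O 0M; Station Beta: 2O 2M)
6. 1 mutineer ← Station Alpha.  (Station Alpha: 1O 1M; Station Beta: 2O 1M)
7. 1 officer and 1 mutineer → Station Beta.  (Station Alpha: 0O 0M; Station Beta: 3O 2M)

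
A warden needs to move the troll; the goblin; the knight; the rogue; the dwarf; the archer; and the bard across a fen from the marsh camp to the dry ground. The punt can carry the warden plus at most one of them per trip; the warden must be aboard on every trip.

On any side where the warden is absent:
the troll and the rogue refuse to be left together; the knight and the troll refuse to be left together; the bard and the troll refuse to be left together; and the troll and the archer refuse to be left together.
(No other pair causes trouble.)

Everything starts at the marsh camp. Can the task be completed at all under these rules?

Following every safe sequence of crossings from the start, the most of the 7 that can be at the dry ground as the punt arrives there on crossings 1, 3, 5, 7 is 1, 2, 3, 4 respectively; the best ever achieved is 4 of 7.
From crossing 9 on, no configuration arises that was not already reachable earlier: only 44 distinct safe configurations (who is on which side, and where the punt is) can ever be reached, none of them has everyone across, and every continuation just revisits them. So no valid plan exists.

No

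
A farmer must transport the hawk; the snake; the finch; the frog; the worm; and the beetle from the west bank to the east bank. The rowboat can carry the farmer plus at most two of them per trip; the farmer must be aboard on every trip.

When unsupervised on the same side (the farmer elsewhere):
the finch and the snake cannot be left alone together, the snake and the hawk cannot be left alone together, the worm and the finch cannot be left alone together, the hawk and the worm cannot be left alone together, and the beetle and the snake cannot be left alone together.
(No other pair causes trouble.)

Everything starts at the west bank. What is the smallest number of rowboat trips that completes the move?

7

Counting alone: the farmer can take at most 2 across per trip to the east bank, so moving all 6 needs at least 3 loaded trips out, with a return between consecutive ones — at least 5 crossings.
The safety rule pushes this higher. Following every safe sequence of crossings, the most of the 6 that can be at the east bank as the rowboat arrives there on crossing 5 is 5 — never all 6.
So no plan with fewer than 7 crossings exists, and this one achieves 7:
1. Farmer goes to the east bank with the snake and the worm.  [the west bank: the beetle, the finch, the frog, the hawk | the east bank: the snake, the worm]
2. Farmer goes back to the west bank alone.  [the west bank: the beetle, the finch, the frog, the hawk | the east bank: the snake, the worm]
3. Farmer goes to the east bank with the finch and the hawk.  [the west bank: the beetle, the frog | the east bank: the finch, the hawk, the snake, the worm]
4. Farmer goes back to the west bank with the snake and the worm.  [the west bank: the beetle, the frog, the snake, the worm | the east bank: the finch, the hawk]
5. Farmer goes to the east bank with the beetle and the frog.  [the west bank: the snake, the worm | the east bank: the beetle, the finch, the frog, the hawk]
6. Farmer goes back to the west bank alone.  [the west bank: the snake, the worm | the east bank: the beetle, the finch, the frog, the hawk]
7. Farmer goes to the east bank with the snake and the worm.  [the west bank: — | the east bank: the beetle, the finch, the frog, the hawk, the snake, the worm]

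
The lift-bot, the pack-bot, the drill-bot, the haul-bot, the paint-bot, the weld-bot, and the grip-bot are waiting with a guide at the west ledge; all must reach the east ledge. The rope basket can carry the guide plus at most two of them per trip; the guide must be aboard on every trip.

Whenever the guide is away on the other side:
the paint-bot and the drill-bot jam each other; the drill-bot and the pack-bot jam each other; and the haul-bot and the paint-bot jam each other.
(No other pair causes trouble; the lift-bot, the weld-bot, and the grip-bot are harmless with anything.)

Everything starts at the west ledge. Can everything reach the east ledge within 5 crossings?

Counting alone: the guide can take at most 2 across per trip to the east ledge, so moving all 7 needs at least 4 loaded trips out, with a return between consecutive ones — at least 7 crossings.
Since 5 < 7, 5 crossings cannot be enough. (The shortest complete plan in fact takes 7:)
1. Guide goes to the east ledge with the pack-bot and the paint-bot.  [the west ledge: the drill-bot, the grip-bot, the haul-bot, the lift-bot, the weld-bot | the east ledge: the pack-bot, the paint-bot]
2. Guide goes back to the west ledge alone.  [the west ledge: the drill-bot, the grip-bot, the haul-bot, the lift-bot, the weld-bot | the east ledge: the pack-bot, the paint-bot]
3. Guide goes to the east ledge with the lift-bot.  [the west ledge: the drill-bot, the grip-bot, the haul-bot, the weld-bot | the east ledge: the lift-bot, the pack-bot, the paint-bot]
4. Guide goes back to the west ledge alone.  [the west ledge: the drill-bot, the grip-bot, the haul-bot, the weld-bot | the east ledge: the lift-bot, the pack-bot, the paint-bot]
5. Guide goes to the east ledge with the grip-bot and the weld-bot.  [the west ledge: the drill-bot, the haul-bot | the east ledge: the grip-bot, the lift-bot, the pack-bot, the paint-bot, the weld-bot]
6. Guide goes back to the west ledge alone.  [the west ledge: the drill-bot, the haul-bot | the east ledge: the grip-bot, the lift-bot, the pack-bot, the paint-bot, the weld-bot]
7. Guide goes to the east ledge with the drill-bot and the haul-bot.  [the west ledge: — | the east ledge: the drill-bot, the grip-bot, the haul-bot, the lift-bot, the pack-bot, the paint-bot, the weld-bot]

No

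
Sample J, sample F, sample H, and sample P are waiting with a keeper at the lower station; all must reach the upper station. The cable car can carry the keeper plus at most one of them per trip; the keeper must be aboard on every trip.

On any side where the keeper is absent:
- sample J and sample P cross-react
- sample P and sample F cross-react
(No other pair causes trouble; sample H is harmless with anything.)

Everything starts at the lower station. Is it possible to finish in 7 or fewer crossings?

No

Counting alone: the keeper can take at most 1 across per trip to the upper station, so moving all 4 needs at least 4 loaded trips out, with a return between consecutive ones — at least 7 crossings.
The safety rule pushes this higher. Following every safe sequence of crossings, the most of the 4 that can be at the upper station as the cable car arrives there on crossing 7 is 3 — never all 4.
So the move cannot be finished within 7 crossings. (The shortest complete plan takes 9:)
1. Keeper goes to the upper station with sample P.
2. Keeper goes back to the lower station alone.
3. Keeper goes to the upper station with sample J.
4. Keeper goes back to the lower station with sample P.
5. Keeper goes to the upper station with sample F.
6. Keeper goes back to the lower station alone.
7. Keeper goes to the upper station with sample H.
8. Keeper goes back to the lower station alone.
9. Keeper goes to the upper station with sample P.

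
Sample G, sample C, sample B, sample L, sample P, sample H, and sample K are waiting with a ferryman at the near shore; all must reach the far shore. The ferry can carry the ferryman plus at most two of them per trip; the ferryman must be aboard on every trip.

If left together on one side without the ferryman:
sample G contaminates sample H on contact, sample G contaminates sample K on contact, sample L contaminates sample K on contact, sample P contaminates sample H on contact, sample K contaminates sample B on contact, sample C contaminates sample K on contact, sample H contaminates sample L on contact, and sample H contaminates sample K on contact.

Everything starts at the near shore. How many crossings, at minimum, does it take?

Counting alone: the ferryman can take at most 2 across per trip to the far shore, so moving all 7 needs at least 4 loaded trips out, with a return between consecutive ones — at least 7 crossings.
The safety rule pushes this higher. Following every safe sequence of crossings, the most of the 7 that can be at the far shore as the ferry arrives there on crossings 7, 9 is 5, 6 respectively — never all 7.
So no plan with fewer than 11 crossings exists, and this one achieves 11:
1. Ferryman goes to the far shore with sample H and sample K.  [the near shore: sample B, sample C, sample G, sample L, sample P | the far shore: sample H, sample K]
2. Ferryman goes back to the near shore with sample H.  [the near shore: sample B, sample C, sample G, sample H, sample L, sample P | the far shore: sample K]
3. Ferryman goes to the far shore with sample C and sample H.  [the near shore: sample B, sample G, sample L, sample P | the far shore: sample C, sample H, sample K]
4. Ferryman goes back to the near shore with sample K.  [the near shore: sample B, sample G, sample K, sample L, sample P | the far shore: sample C, sample H]
5. Ferryman goes to the far shore with sample B and sample K.  [the near shore: sample G, sample L, sample P | the far shore: sample B, sample C, sample H, sample K]
6. Ferryman goes back to the near shore with sample K.  [the near shore: sample G, sample K, sample L, sample P | the far shore: sample B, sample C, sample H]
7. Ferryman goes to the far shore with sample G and sample L.  [the near shore: sample K, sample P | the far shore: sample B, sample C, sample G, sample H, sample L]
8. Ferryman goes back to the near shore with sample H.  [the near shore: sample H, sample K, sample P | the far shore: sample B, sample C, sample G, sample L]
9. Ferryman goes to the far shore with sample H and sample P.  [the near shore: sample K | the far shore: sample B, sample C, sample G, sample H, sample L, sample P]
10. Ferryman goes back to the near shore with sample H.  [the near shore: sample H, sample K | the far shore: sample B, sample C, sample G, sample L, sample P]
11. Ferryman goes to the far shore with sample H and sample K.  [the near shore: — | the far shore: sample B, sample C, sample G, sample H, sample K, sample L, sample P]

11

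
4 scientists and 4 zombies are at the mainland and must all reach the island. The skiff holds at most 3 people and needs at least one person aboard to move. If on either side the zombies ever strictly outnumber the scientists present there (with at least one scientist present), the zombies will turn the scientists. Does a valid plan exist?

1. 2 zombies → the island.  (the mainland: 4S 2Z; the island: 0S 2Z)
2. 1 zombie ← the mainland.  (the mainland: 4S 3Z; the island: 0S 1Z)
3. 3 zombies → the island.  (the mainland: 4S 0Z; the island: 0S 4Z)
4. 1 zombie ← the mainland.  (the mainland: 4S 1Z; the island: 0S 3Z)
5. 3 scientists → the island.  (the mainland: 1S 1Z; the island: 3S 3Z)
6. 1 scientist and 1 zombie ← the mainland.  (the mainland: 2S 2Z; the island: 2S 2Z)
7. 2 scientists → the island.  (the mainland: 0S 2Z; the island: 4S 2Z)
8. 1 zombie ← the mainland.  (the mainland: 0S 3Z; the island: 4S 1Z)
9. 3 zombies → the island.  (the mainland: 0S 0Z; the island: 4S 4Z)

Yes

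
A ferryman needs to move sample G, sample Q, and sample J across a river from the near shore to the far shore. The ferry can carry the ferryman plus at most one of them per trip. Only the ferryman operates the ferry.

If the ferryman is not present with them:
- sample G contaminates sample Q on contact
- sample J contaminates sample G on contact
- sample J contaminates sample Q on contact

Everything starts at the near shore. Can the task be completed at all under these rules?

Whatever the first load, the items left behind include a forbidden pair without the ferryman. No opening move is safe, so no plan exists.

No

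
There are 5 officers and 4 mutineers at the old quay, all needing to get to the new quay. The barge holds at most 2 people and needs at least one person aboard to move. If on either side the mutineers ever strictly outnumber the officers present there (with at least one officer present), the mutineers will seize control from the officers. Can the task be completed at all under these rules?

Yes

1. 2 mutineers → the new quay.  (the old quay: 5O 2M; the new quay: 0O 2M)
2. 1 mutineer ← the old quay.  (the old quay: 5O 3M; the new quay: 0O 1M)
3. 2 mutineers → the new quay.  (the old quay: 5O 1M; the new quay: 0O 3M)
4. 1 mutineer ← the old quay.  (the old quay: 5O 2M; the new quay: 0O 2M)
5. 2 officers → the new quay.  (the old quay: 3O 2M; the new quay: 2O 2M)
6. 1 mutineer ← the old quay.  (the old quay: 3O 3M; the new quay: 2O 1M)
7. 1 officer and 1 mutineer → the new quay.  (the old quay: 2O 2M; the new quay: 3O 2M)
8. 1 officer ← the old quay.  (the old quay: 3O 2M; the new quay: 2O 2M)
9. 1 officer and 1 mutineer → the new quay.  (the old quay: 2O 1M; the new quay: 3O 3M)
10. 1 mutineer ← the old quay.  (the old quay: 2O 2M; the new quay: 3O 2M)
11. 1 officer and 1 mutineer → the new quay.  (the old quay: 1O 1M; the new quay: 4O 3M)
12. 1 officer ← the old quay.  (the old quay: 2O 1M; the new quay: 3O 3M)
13. 1 officer and 1 mutineer → the new quay.  (the old quay: 1O 0M; the new quay: 4O 4M)
14. 1 mutineer ← the old quay.  (the old quay: 1O 1M; the new quay: 4O 3M)
15. 1 officer and 1 mutineer → the new quay.  (the old quay: 0O 0M; the new quay: 5O 4M)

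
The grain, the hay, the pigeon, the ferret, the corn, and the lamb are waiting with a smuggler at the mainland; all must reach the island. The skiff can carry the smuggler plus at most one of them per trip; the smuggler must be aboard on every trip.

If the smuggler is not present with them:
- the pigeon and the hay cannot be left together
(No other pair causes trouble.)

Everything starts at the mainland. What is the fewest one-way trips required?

11

Counting alone: the smuggler can take at most 1 across per trip to the island, so moving all 6 needs at least 6 loaded trips out, with a return between consecutive ones — at least 11 crossings.
The plan below uses exactly 11 crossings, so it is optimal:
1. Smuggler goes to the island with the hay.  [the mainland: the corn, the ferret, the grain, the lamb, the pigeon | the island: the hay]
2. Smuggler goes back to the mainland alone.  [the mainland: the corn, the ferret, the grain, the lamb, the pigeon | the island: the hay]
3. Smuggler goes to the island with the grain.  [the mainland: the corn, the ferret, the lamb, the pigeon | the island: the grain, the hay]
4. Smuggler goes back to the mainland alone.  [the mainland: the corn, the ferret, the lamb, the pigeon | the island: the grain, the hay]
5. Smuggler goes to the island with the ferret.  [the mainland: the corn, the lamb, the pigeon | the island: the ferret, the grain, the hay]
6. Smuggler goes back to the mainland alone.  [the mainland: the corn, the lamb, the pigeon | the island: the ferret, the grain, the hay]
7. Smuggler goes to the island with the corn.  [the mainland: the lamb, the pigeon | the island: the corn, the ferret, the grain, the hay]
8. Smuggler goes back to the mainland alone.  [the mainland: the lamb, the pigeon | the island: the corn, the ferret, the grain, the hay]
9. Smuggler goes to the island with the lamb.  [the mainland: the pigeon | the island: the corn, the ferret, the grain, the hay, the lamb]
10. Smuggler goes back to the mainland alone.  [the mainland: the pigeon | the island: the corn, the ferret, the grain, the hay, the lamb]
11. Smuggler goes to the island with the pigeon.  [the mainland: — | the island: the corn, the ferret, the grain, the hay, the lamb, the pigeon]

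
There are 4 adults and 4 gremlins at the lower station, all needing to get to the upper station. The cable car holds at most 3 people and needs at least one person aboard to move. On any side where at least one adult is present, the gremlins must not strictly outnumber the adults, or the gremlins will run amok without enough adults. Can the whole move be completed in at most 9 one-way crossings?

Yes

Yes — this plan uses 9 crossings (≤ 9):
1. 2 gremlins → the upper station.  (the lower station: 4A 2G; the upper station: 0A 2G)
2. 1 gremlin ← the lower station.  (the lower station: 4A 3G; the upper station: 0A 1G)
3. 3 gremlins → the upper station.  (the lower station: 4A 0G; the upper station: 0A 4G)
4. 1 gremlin ← the lower station.  (the lower station: 4A 1G; the upper station: 0A 3G)
5. 3 adults → the upper station.  (the lower station: 1A 1G; the upper station: 3A 3G)
6. 1 adult and 1 gremlin ← the lower station.  (the lower station: 2A 2G; the upper station: 2A 2G)
7. 2 adults → the upper station.  (the lower station: 0A 2G; the upper station: 4A 2G)
8. 1 gremlin ← the lower station.  (the lower station: 0A 3G; the upper station: 4A 1G)
9. 3 gremlins → the upper station.  (the lower station: 0A 0G; the upper station: 4A 4G)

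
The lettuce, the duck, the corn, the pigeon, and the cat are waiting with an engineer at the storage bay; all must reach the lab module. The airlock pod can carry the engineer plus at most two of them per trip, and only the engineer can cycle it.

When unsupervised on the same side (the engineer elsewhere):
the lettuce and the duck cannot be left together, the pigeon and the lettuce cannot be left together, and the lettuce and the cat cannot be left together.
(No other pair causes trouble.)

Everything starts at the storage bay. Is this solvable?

1. Engineer goes to the lab module with the duck and the lettuce.  [the storage bay: the cat, the corn, the pigeon | the lab module: the duck, the lettuce]
2. Engineer goes back to the storage bay with the lettuce.  [the storage bay: the cat, the corn, the lettuce, the pigeon | the lab module: the duck]
3. Engineer goes to the lab module with the cat and the pigeon.  [the storage bay: the corn, the lettuce | the lab module: the cat, the duck, the pigeon]
4. Engineer goes back to the storage bay alone.  [the storage bay: the corn, the lettuce | the lab module: the cat, the duck, the pigeon]
5. Engineer goes to the lab module with the corn and the lettuce.  [the storage bay: — | the lab module: the cat, the corn, the duck, the lettuce, the pigeon]

Yes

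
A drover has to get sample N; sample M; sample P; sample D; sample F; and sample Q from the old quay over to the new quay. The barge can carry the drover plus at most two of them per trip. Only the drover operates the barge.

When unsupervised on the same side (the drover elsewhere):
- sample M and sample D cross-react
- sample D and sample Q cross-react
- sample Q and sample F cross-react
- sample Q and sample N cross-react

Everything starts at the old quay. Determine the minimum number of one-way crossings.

7

Counting alone: the drover can take at most 2 across per trip to the new quay, so moving all 6 needs at least 3 loaded trips out, with a return between consecutive ones — at least 5 crossings.
The safety rule pushes this higher. Following every safe sequence of crossings, the most of the 6 that can be at the new quay as the barge arrives there on crossing 5 is 5 — never all 6.
So no plan with fewer than 7 crossings exists, and this one achieves 7:
1. Drover goes to the new quay with sample M and sample Q.
2. Drover goes back to the old quay alone.
3. Drover goes to the new quay with sample P.
4. Drover goes back to the old quay alone.
5. Drover goes to the new quay with sample F and sample N.
6. Drover goes back to the old quay with sample Q.
7. Drover goes to the new quay with sample D and sample Q.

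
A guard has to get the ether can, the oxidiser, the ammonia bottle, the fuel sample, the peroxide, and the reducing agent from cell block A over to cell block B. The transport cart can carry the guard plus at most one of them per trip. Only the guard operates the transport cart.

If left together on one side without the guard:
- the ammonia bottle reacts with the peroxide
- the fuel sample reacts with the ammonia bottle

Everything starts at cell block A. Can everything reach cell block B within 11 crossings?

No

Counting alone: the guard can take at most 1 across per trip to cell block B, so moving all 6 needs at least 6 loaded trips out, with a return between consecutive ones — at least 11 crossings.
The safety rule pushes this higher. Following every safe sequence of crossings, the most of the 6 that can be at cell block B as the transport cart arrives there on crossing 11 is 5 — never all 6.
So the move cannot be finished within 11 crossings. (The shortest complete plan takes 13:)
1. Guard goes to cell block B with the ammonia bottle.  [cell block A: the ether can, the fuel sample, the oxidiser, the peroxide, the reducing agent | cell block B: the ammonia bottle]
2. Guard goes back to cell block A alone.  [cell block A: the ether can, the fuel sample, the oxidiser, the peroxide, the reducing agent | cell block B: the ammonia bottle]
3. Guard goes to cell block B with the ether can.  [cell block A: the fuel sample, the oxidiser, the peroxide, the reducing agent | cell block B: the ammonia bottle, the ether can]
4. Guard goes back to cell block A alone.  [cell block A: the fuel sample, the oxidiser, the peroxide, the reducing agent | cell block B: the ammonia bottle, the ether can]
5. Guard goes to cell block B with the oxidiser.  [cell block A: the fuel sample, the peroxide, the reducing agent | cell block B: the ammonia bottle, the ether can, the oxidiser]
6. Guard goes back to cell block A alone.  [cell block A: the fuel sample, the peroxide, the reducing agent | cell block B: the ammonia bottle, the ether can, the oxidiser]
7. Guard goes to cell block B with the fuel sample.  [cell block A: the peroxide, the reducing agent | cell block B: the ammonia bottle, the ether can, the fuel sample, the oxidiser]
8. Guard goes back to cell block A with the ammonia bottle.  [cell block A: the ammonia bottle, the peroxide, the reducing agent | cell block B: the ether can, the fuel sample, the oxidiser]
9. Guard goes to cell block B with the peroxide.  [cell block A: the ammonia bottle, the reducing agent | cell block B: the ether can, the fuel sample, the oxidiser, the peroxide]
10. Guard goes back to cell block A alone.  [cell block A: the ammonia bottle, the reducing agent | cell block B: the ether can, the fuel sample, the oxidiser, the peroxide]
11. Guard goes to cell block B with the reducing agent.  [cell block A: the ammonia bottle | cell block B: the ether can, the fuel sample, the oxidiser, the peroxide, the reducing agent]
12. Guard goes back to cell block A alone.  [cell block A: the ammonia bottle | cell block B: the ether can, the fuel sample, the oxidiser, the peroxide, the reducing agent]
13. Guard goes to cell block B with the ammonia bottle.  [cell block A: — | cell block B: the ammonia bottle, the ether can, the fuel sample, the oxidiser, the peroxide, the reducing agent]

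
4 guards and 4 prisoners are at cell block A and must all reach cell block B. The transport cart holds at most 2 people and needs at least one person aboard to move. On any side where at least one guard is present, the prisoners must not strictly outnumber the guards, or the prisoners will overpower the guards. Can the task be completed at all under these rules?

No

Following every safe sequence of crossings from the start, the most of the 8 that can be at cell block B as the transport cart arrives there on crossings 1, 3, 5 is 2, 3, 4 respectively; the best ever achieved is 4 of 8.
From crossing 7 on, no configuration arises that was not already reachable earlier: only 11 distinct safe configurations (who is on which side, and where the transport cart is) can ever be reached, none of them has everyone across, and every continuation just revisits them. They are: 0 guards + 0 prisoners across (transport cart back at the start); 0 guards + 1 prisoner across (transport cart there); 0 guards + 1 prisoner across (transport cart back at the start); 0 guards + 2 prisoners across (transport cart there); 0 guards + 2 prisoners across (transport cart back at the start); 0 guards + 3 prisoners across (transport cart there); 0 guards + 3 prisoners across (transport cart back at the start); 0 guards + 4 prisoners across (transport cart there); 1 guard + 1 prisoner across (transport cart there); 1 guard + 1 prisoner across (transport cart back at the start); 2 guards + 2 prisoners across (transport cart there). So no valid plan exists.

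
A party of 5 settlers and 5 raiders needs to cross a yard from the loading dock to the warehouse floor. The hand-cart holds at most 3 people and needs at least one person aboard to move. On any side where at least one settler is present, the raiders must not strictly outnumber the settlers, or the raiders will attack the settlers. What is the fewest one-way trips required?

11

Counting alone: each trip to the warehouse floor takes at most 3 across and each return brings at least 1 back, so after t trips out (and t−1 returns) at most 3t − (t−1) of the 10 are across; that first reaches 10 at t = 5, so at least 9 crossings are needed.
The safety rule pushes this higher. Following every safe sequence of crossings, the most of the 10 that can be at the warehouse floor as the hand-cart arrives there on crossing 9 is 9 — never all 10.
So no plan with fewer than 11 crossings exists, and this one achieves 11:
1. 2 raiders → the warehouse floor.  (the loading dock: 5S 3R; the warehouse floor: 0S 2R)
2. 1 raider ← the loading dock.  (the loading dock: 5S 4R; the warehouse floor: 0S 1R)
3. 3 raiders → the warehouse floor.  (the loading dock: 5S 1R; the warehouse floor: 0S 4R)
4. 1 raider ← the loading dock.  (the loading dock: 5S 2R; the warehouse floor: 0S 3R)
5. 3 settlers → the warehouse floor.  (the loading dock: 2S 2R; the warehouse floor: 3S 3R)
6. 1 settler and 1 raider ← the loading dock.  (the loading dock: 3S 3R; the warehouse floor: 2S 2R)
7. 3 settlers → the warehouse floor.  (the loading dock: 0S 3R; the warehouse floor: 5S 2R)
8. 1 raider ← the loading dock.  (the loading dock: 0S 4R; the warehouse floor: 5S 1R)
9. 2 raiders → the warehouse floor.  (the loading dock: 0S 2R; the warehouse floor: 5S 3R)
10. 1 raider ← the loading dock.  (the loading dock: 0S 3R; the warehouse floor: 5S 2R)
11. 3 raiders → the warehouse floor.  (the loading dock: 0S 0R; the warehouse floor: 5S 5R)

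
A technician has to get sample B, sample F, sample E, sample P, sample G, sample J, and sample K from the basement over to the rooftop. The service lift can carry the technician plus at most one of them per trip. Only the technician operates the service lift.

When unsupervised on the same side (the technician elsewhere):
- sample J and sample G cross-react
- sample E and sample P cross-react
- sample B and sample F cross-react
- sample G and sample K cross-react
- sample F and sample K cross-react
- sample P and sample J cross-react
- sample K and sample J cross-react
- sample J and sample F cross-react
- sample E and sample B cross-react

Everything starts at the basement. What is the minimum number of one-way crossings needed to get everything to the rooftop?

impossible

Whatever the first load, the items left behind include a forbidden pair without the technician. No opening move is safe, so no plan exists.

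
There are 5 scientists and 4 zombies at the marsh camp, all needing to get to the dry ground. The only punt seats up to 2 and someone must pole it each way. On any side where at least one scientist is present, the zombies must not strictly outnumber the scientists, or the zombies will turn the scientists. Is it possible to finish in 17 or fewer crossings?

Yes — this plan uses 15 crossings (≤ 17):
1. 2 zombies → the dry ground.  (the marsh camp: 5S 2Z; the dry ground: 0S 2Z)
2. 1 zombie ← the marsh camp.  (the marsh camp: 5S 3Z; the dry ground: 0S 1Z)
3. 2 zombies → the dry ground.  (the marsh camp: 5S 1Z; the dry ground: 0S 3Z)
4. 1 zombie ← the marsh camp.  (the marsh camp: 5S 2Z; the dry ground: 0S 2Z)
5. 2 scientists → the dry ground.  (the marsh camp: 3S 2Z; the dry ground: 2S 2Z)
6. 1 zombie ← the marsh camp.  (the marsh camp: 3S 3Z; the dry ground: 2S 1Z)
7. 1 scientist and 1 zombie → the dry ground.  (the marsh camp: 2S 2Z; the dry ground: 3S 2Z)
8. 1 scientist ← the marsh camp.  (the marsh camp: 3S 2Z; the dry ground: 2S 2Z)
9. 1 scientist and 1 zombie → the dry ground.  (the marsh camp: 2S 1Z; the dry ground: 3S 3Z)
10. 1 zombie ← the marsh camp.  (the marsh camp: 2S 2Z; the dry ground: 3S 2Z)
11. 1 scientist and 1 zombie → the dry ground.  (the marsh camp: 1S 1Z; the dry ground: 4S 3Z)
12. 1 scientist ← the marsh camp.  (the marsh camp: 2S 1Z; the dry ground: 3S 3Z)
13. 1 scientist and 1 zombie → the dry ground.  (the marsh camp: 1S 0Z; the dry ground: 4S 4Z)
14. 1 zombie ← the marsh camp.  (the marsh camp: 1S 1Z; the dry ground: 4S 3Z)
15. 1 scientist and 1 zombie → the dry ground.  (the marsh camp: 0S 0Z; the dry ground: 5S 4Z)

Yes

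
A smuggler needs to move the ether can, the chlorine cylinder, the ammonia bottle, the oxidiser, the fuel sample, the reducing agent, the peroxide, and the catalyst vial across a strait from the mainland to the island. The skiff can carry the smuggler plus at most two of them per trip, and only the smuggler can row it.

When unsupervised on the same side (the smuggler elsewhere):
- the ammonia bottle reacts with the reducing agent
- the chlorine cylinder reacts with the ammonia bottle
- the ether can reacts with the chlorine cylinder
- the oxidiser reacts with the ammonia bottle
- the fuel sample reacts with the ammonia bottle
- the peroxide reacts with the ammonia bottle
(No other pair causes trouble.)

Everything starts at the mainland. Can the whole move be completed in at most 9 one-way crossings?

No

Counting alone: the smuggler can take at most 2 across per trip to the island, so moving all 8 needs at least 4 loaded trips out, with a return between consecutive ones — at least 7 crossings.
The safety rule pushes this higher. Following every safe sequence of crossings, the most of the 8 that can be at the island as the skiff arrives there on crossings 7, 9 is 6, 7 respectively — never all 8.
So the move cannot be finished within 9 crossings. (The shortest complete plan takes 11:)
1. Smuggler goes to the island with the ammonia bottle and the ether can.
2. Smuggler goes back to the mainland alone.
3. Smuggler goes to the island with the catalyst vial.
4. Smuggler goes back to the mainland alone.
5. Smuggler goes to the island with the chlorine cylinder and the oxidiser.
6. Smuggler goes back to the mainland with the ammonia bottle and the ether can.
7. Smuggler goes to the island with the ammonia bottle and the fuel sample.
8. Smuggler goes back to the mainland with the ammonia bottle.
9. Smuggler goes to the island with the peroxide and the reducing agent.
10. Smuggler goes back to the mainland alone.
11. Smuggler goes to the island with the ammonia bottle and the ether can.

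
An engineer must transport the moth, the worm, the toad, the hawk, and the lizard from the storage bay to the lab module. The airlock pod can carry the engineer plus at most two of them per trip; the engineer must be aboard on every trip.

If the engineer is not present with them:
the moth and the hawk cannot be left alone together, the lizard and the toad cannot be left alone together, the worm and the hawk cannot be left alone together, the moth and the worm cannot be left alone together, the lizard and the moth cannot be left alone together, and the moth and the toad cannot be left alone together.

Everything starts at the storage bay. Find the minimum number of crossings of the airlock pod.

Whatever the first load, the items left behind include a forbidden pair without the engineer. No opening move is safe, so no plan exists.

impossible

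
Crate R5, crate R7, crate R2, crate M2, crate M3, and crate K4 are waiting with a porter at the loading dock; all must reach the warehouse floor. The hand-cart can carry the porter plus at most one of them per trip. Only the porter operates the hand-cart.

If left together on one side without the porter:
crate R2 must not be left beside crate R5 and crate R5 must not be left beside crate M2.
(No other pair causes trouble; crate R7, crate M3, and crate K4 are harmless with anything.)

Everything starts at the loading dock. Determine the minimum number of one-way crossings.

13

Counting alone: the porter can take at most 1 across per trip to the warehouse floor, so moving all 6 needs at least 6 loaded trips out, with a return between consecutive ones — at least 11 crossings.
The safety rule pushes this higher. Following every safe sequence of crossings, the most of the 6 that can be at the warehouse floor as the hand-cart arrives there on crossing 11 is 5 — never all 6.
So no plan with fewer than 13 crossings exists, and this one achieves 13:
1. Porter goes to the warehouse floor with crate R5.  [the loading dock: crate K4, crate M2, crate M3, crate R2, crate R7 | the warehouse floor: crate R5]
2. Porter goes back to the loading dock alone.  [the loading dock: crate K4, crate M2, crate M3, crate R2, crate R7 | the warehouse floor: crate R5]
3. Porter goes to the warehouse floor with crate R7.  [the loading dock: crate K4, crate M2, crate M3, crate R2 | the warehouse floor: crate R5, crate R7]
4. Porter goes back to the loading dock alone.  [the loading dock: crate K4, crate M2, crate M3, crate R2 | the warehouse floor: crate R5, crate R7]
5. Porter goes to the warehouse floor with crate R2.  [the loading dock: crate K4, crate M2, crate M3 | the warehouse floor: crate R2, crate R5, crate R7]
6. Porter goes back to the loading dock with crate R5.  [the loading dock: crate K4, crate M2, crate M3, crate R5 | the warehouse floor: crate R2, crate R7]
7. Porter goes to the warehouse floor with crate M2.  [the loading dock: crate K4, crate M3, crate R5 | the warehouse floor: crate M2, crate R2, crate R7]
8. Porter goes back to the loading dock alone.  [the loading dock: crate K4, crate M3, crate R5 | the warehouse floor: crate M2, crate R2, crate R7]
9. Porter goes to the warehouse floor with crate M3.  [the loading dock: crate K4, crate R5 | the warehouse floor: crate M2, crate M3, crate R2, crate R7]
10. Porter goes back to the loading dock alone.  [the loading dock: crate K4, crate R5 | the warehouse floor: crate M2, crate M3, crate R2, crate R7]
11. Porter goes to the warehouse floor with crate K4.  [the loading dock: crate R5 | the warehouse floor: crate K4, crate M2, crate M3, crate R2, crate R7]
12. Porter goes back to the loading dock alone.  [the loading dock: crate R5 | the warehouse floor: crate K4, crate M2, crate M3, crate R2, crate R7]
13. Porter goes to the warehouse floor with crate R5.  [the loading dock: — | the warehouse floor: crate K4, crate M2, crate M3, crate R2, crate R5, crate R7]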